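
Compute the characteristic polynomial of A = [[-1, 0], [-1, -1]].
χ_A(x) = (x + 1)^2

xI - A = [[x + 1, 0], [1, x + 1]].

Expanding det(xI - A) along the first row:
det(xI - A) = + (x + 1)·det([[x + 1]]) - (0)·det([[1]]).

Evaluating gives χ_A(x) = x^2 + 2x + 1 = (x + 1)^2.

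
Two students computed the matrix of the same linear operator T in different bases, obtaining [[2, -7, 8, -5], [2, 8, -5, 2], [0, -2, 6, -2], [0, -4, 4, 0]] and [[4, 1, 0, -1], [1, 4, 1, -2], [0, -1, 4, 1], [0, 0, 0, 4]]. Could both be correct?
Two matrices over a field are similar if and only if they have the same invariant factors.

Both A and B have characteristic polynomial (x - 4)^4 and minimal polynomial (x - 4)^3. Computing further, both have invariant factors x - 4, (x - 4)^3. Hence A and B are similar.

Yes.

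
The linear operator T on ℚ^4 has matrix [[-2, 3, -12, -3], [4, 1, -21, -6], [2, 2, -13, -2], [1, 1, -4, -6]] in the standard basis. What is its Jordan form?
The characteristic polynomial is det(xI - A) = (x + 5)^4, so the eigenvalues are -5 (algebraic multiplicity 4).

For λ = -5: rank(A + 5I) = 2, rank((A + 5I)^2) = 1, rank((A + 5I)^3) = 0. The eigenspace has dimension 4 - 2 = 2, so there are 2 Jordan blocks; the rank sequence gives block sizes [3, 1].

Assembling the blocks gives the Jordan form J above.

J = [[-5, 1, 0, 0], [0, -5, 1, 0], [0, 0, -5, 0], [0, 0, 0, -5]]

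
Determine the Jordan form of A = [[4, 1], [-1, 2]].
The characteristic polynomial is det(xI - A) = (x - 3)^2, so the eigenvalues are 3 (algebraic multiplicity 2).

For λ = 3: rank(A - 3I) = 1, rank((A - 3I)^2) = 0. The eigenspace has dimension 2 - 1 = 1, so there is 1 Jordan block; the rank sequence gives block sizes [2].

Assembling the blocks gives the Jordan form J above.

J = [[3, 1], [0, 3]]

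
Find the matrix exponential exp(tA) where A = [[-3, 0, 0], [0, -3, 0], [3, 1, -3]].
e^{tA} = [[e^{-3*t}, 0, 0], [0, e^{-3*t}, 0], [3*t*e^{-3*t}, t*e^{-3*t}, e^{-3*t}]]

A has Jordan form J = [[-3, 1, 0], [0, -3, 0], [0, 0, -3]] with A = PJP^{-1}, so e^{tA} = P e^{tJ} P^{-1}.

For a Jordan block J_k(λ), e^{tJ_k(λ)} = e^{λt} · (I + tN + t^2 N^2/2! + ... + t^{k-1} N^{k-1}/(k-1)!) where N is the nilpotent superdiagonal part.

Assembling the blocks and conjugating back gives the entries of e^{tA} as shown above.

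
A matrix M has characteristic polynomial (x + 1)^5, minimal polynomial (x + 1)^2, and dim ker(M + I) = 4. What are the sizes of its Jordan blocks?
λ = -1: algebraic multiplicity 5 (exponent in χ_M), largest block size 2 (exponent in m_M), 4 blocks (geometric multiplicity). These force block sizes [2, 1, 1, 1].

Jordan blocks: (-1, 2), (-1, 1), (-1, 1), (-1, 1)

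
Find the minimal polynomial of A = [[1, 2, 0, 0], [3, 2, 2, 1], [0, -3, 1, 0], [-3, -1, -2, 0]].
m_A(x) = (x - 1)^3

The characteristic polynomial factors as (x - 1)^4. The minimal polynomial is ∏(x - λ)^{k_λ} where k_λ is the size of the largest Jordan block at λ.

For λ = 1: rank(A - I) = 2, and the largest Jordan block has size 3 (the smallest k with rank((A - I)^k) = rank((A - I)^(k+1))).

So m_A(x) = (x - 1)^3.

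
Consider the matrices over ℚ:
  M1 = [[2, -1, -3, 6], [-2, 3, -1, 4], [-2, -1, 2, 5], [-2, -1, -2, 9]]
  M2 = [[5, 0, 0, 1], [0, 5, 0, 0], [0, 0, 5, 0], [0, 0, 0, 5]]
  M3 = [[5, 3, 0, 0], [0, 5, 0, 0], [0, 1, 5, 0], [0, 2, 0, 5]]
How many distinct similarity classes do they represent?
2 classes: {M1}, {M2, M3}

Characteristic polynomials: χ_{M1} = (x - 4)^4, χ_{M2} = (x - 5)^4, χ_{M3} = (x - 5)^4.

{M1}: invariant factors x - 4, (x - 4)^3.

{M2, M3}: invariant factors x - 5, x - 5, (x - 5)^2.

Matrices are similar if and only if their invariant-factor lists agree; the partition into similarity classes is {M1}, {M2, M3}.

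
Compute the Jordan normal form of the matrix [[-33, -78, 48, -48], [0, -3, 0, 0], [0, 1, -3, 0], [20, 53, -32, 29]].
J = [[-3, 1, 0, 0], [0, -3, 0, 0], [0, 0, -3, 0], [0, 0, 0, -1]]

The characteristic polynomial is det(xI - A) = (x + 1)(x + 3)^3, so the eigenvalues are -3 (algebraic multiplicity 3), -1 (algebraic multiplicity 1).

For λ = -3: rank(A + 3I) = 2, rank((A + 3I)^2) = 1. The eigenspace has dimension 4 - 2 = 2, so there are 2 Jordan blocks; the rank sequence gives block sizes [2, 1].

For λ = -1: algebraic multiplicity 1 gives one 1×1 block.

Assembling the blocks gives the Jordan form J above.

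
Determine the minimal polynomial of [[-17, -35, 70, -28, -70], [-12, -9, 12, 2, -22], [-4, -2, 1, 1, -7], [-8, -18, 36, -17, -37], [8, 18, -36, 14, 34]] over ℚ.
m_A(x) = (x - 4)(x + 3)^2

The characteristic polynomial factors as (x - 4)(x + 3)^4. The minimal polynomial is ∏(x - λ)^{k_λ} where k_λ is the size of the largest Jordan block at λ.

For λ = -3: rank(A + 3I) = 3, and the largest Jordan block has size 2 (the smallest k with rank((A + 3I)^k) = rank((A + 3I)^(k+1))).
For λ = 4: rank(A - 4I) = 4, and the largest Jordan block has size 1 (the smallest k with rank((A - 4I)^k) = rank((A - 4I)^(k+1))).

So m_A(x) = (x - 4)(x + 3)^2.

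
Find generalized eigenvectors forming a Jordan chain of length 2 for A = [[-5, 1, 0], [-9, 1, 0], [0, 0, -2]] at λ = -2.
v_1 = [[2, 7, 1]]^T, v_2 = [[1, 3, 0]]^T

We seek v_1 ∈ ker((A + 2I)^2) \ ker(A + 2I), then set v_{i+1} = (A + 2I) v_i.

One such chain is v_1 = [[2, 7, 1]]^T, v_2 = [[1, 3, 0]]^T. Check: (A + 2I) v_2 = [[0, 0, 0]]^T = 0.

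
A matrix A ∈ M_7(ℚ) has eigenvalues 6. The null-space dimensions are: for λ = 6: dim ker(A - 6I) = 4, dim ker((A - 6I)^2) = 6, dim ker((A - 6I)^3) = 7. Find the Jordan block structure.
λ = 6: successive nullity increments [4, 2, 1] count blocks of size ≥ k; block sizes are [3, 2, 1, 1].

Jordan blocks: (6, 3), (6, 2), (6, 1), (6, 1)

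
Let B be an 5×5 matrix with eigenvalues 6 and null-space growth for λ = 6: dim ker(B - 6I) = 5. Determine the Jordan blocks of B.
λ = 6: successive nullity increments [5] count blocks of size ≥ k; block sizes are [1, 1, 1, 1, 1].

Jordan blocks: (6, 1), (6, 1), (6, 1), (6, 1), (6, 1)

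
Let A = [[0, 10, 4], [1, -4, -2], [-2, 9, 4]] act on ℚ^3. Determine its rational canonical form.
The invariant factors of A (the non-unit diagonal entries of the Smith normal form of xI - A over ℚ[x]) are x^3 - 4, each dividing the next. The characteristic polynomial is their product, x^3 - 4.

The rational canonical form is the block-diagonal matrix of companion matrices C(f_i):
R = [[0, 0, 4], [1, 0, 0], [0, 1, 0]].

Note the characteristic polynomial does not split into linear factors over ℚ, so A has no Jordan form over ℚ; the rational canonical form exists over any field.

R = [[0, 0, 4], [1, 0, 0], [0, 1, 0]]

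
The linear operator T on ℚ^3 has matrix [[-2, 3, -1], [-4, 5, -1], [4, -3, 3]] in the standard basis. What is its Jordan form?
The characteristic polynomial is det(xI - A) = (x - 2)^3, so the eigenvalues are 2 (algebraic multiplicity 3).

For λ = 2: rank(A - 2I) = 1, rank((A - 2I)^2) = 0. The eigenspace has dimension 3 - 1 = 2, so there are 2 Jordan blocks; the rank sequence gives block sizes [2, 1].

Assembling the blocks gives the Jordan form J above.

J = [[2, 1, 0], [0, 2, 0], [0, 0, 2]]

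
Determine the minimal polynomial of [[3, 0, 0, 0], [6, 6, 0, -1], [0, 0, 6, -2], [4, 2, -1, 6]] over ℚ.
The characteristic polynomial factors as (x - 6)^3(x - 3). The minimal polynomial is ∏(x - λ)^{k_λ} where k_λ is the size of the largest Jordan block at λ.

For λ = 3: rank(A - 3I) = 3, and the largest Jordan block has size 1 (the smallest k with rank((A - 3I)^k) = rank((A - 3I)^(k+1))).
For λ = 6: rank(A - 6I) = 3, and the largest Jordan block has size 3 (the smallest k with rank((A - 6I)^k) = rank((A - 6I)^(k+1))).

So m_A(x) = (x - 6)^3(x - 3).

m_A(x) = (x - 6)^3(x - 3)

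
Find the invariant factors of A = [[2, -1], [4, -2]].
The Jordan structure of A has elementary divisors x^2. Arranging the block sizes at each eigenvalue in decreasing order and taking row products gives the invariant factors.

Invariant factors (smallest first, each dividing the next): x^2.

Check: the last factor x^2 is the minimal polynomial, and the product x^2 is the characteristic polynomial.

x^2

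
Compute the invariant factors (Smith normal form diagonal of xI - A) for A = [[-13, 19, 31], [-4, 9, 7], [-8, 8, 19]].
(x - 5)^3

The Jordan structure of A has elementary divisors (x - 5)^3. Arranging the block sizes at each eigenvalue in decreasing order and taking row products gives the invariant factors.

Invariant factors (smallest first, each dividing the next): (x - 5)^3.

Check: the last factor (x - 5)^3 is the minimal polynomial, and the product (x - 5)^3 is the characteristic polynomial.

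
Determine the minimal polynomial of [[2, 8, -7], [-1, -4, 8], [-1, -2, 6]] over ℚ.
The characteristic polynomial factors as (x - 3)^2(x + 2). The minimal polynomial is ∏(x - λ)^{k_λ} where k_λ is the size of the largest Jordan block at λ.

For λ = -2: rank(A + 2I) = 2, and the largest Jordan block has size 1 (the smallest k with rank((A + 2I)^k) = rank((A + 2I)^(k+1))).
For λ = 3: rank(A - 3I) = 2, and the largest Jordan block has size 2 (the smallest k with rank((A - 3I)^k) = rank((A - 3I)^(k+1))).

So m_A(x) = (x - 3)^2(x + 2).

m_A(x) = (x - 3)^2(x + 2)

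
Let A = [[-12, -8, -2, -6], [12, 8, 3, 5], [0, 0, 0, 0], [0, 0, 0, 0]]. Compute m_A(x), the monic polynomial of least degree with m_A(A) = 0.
The characteristic polynomial factors as x^3(x + 4). The minimal polynomial is ∏(x - λ)^{k_λ} where k_λ is the size of the largest Jordan block at λ.

For λ = -4: rank(A + 4I) = 3, and the largest Jordan block has size 1 (the smallest k with rank((A + 4I)^k) = rank((A + 4I)^(k+1))).
For λ = 0: rank(A) = 2, and the largest Jordan block has size 2 (the smallest k with rank(A^k) = rank(A^(k+1))).

So m_A(x) = x^2(x + 4).

m_A(x) = x^2(x + 4)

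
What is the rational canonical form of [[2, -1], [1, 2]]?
The invariant factors of A (the non-unit diagonal entries of the Smith normal form of xI - A over ℚ[x]) are x^2 - 4x + 5, each dividing the next. The characteristic polynomial is their product, x^2 - 4x + 5.

The rational canonical form is the block-diagonal matrix of companion matrices C(f_i):
R = [[0, -5], [1, 4]].

Note the characteristic polynomial does not split into linear factors over ℚ, so A has no Jordan form over ℚ; the rational canonical form exists over any field.

R = [[0, -5], [1, 4]]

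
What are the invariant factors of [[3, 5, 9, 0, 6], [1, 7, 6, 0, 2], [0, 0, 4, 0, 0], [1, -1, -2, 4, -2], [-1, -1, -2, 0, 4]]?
The Jordan structure of A has elementary divisors (x - 4)^3, (x - 4), (x - 6). Arranging the block sizes at each eigenvalue in decreasing order and taking row products gives the invariant factors.

Invariant factors (smallest first, each dividing the next): x - 4, (x - 6)(x - 4)^3.

Check: the last factor (x - 6)(x - 4)^3 is the minimal polynomial, and the product (x - 6)(x - 4)^4 is the characteristic polynomial.

x - 4, (x - 6)(x - 4)^3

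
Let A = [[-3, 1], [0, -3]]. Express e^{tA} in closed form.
A has Jordan form J = [[-3, 1], [0, -3]] with A = PJP^{-1}, so e^{tA} = P e^{tJ} P^{-1}.

For a Jordan block J_k(λ), e^{tJ_k(λ)} = e^{λt} · (I + tN + t^2 N^2/2! + ... + t^{k-1} N^{k-1}/(k-1)!) where N is the nilpotent superdiagonal part.

Assembling the blocks and conjugating back gives the entries of e^{tA} as shown above.

e^{tA} = [[e^{-3*t}, t*e^{-3*t}], [0, e^{-3*t}]]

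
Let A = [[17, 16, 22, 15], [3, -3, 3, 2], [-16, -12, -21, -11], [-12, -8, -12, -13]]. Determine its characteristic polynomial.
χ_A(x) = (x + 5)^4

xI - A = [[x - 17, -16, -22, -15], [-3, x + 3, -3, -2], [16, 12, x + 21, 11], [12, 8, 12, x + 13]].

Expanding det(xI - A) along the first row:
det(xI - A) = + (x - 17)·det([[x + 3, -3, -2], [12, x + 21, 11], [8, 12, x + 13]]) - (-16)·det([[-3, -3, -2], [16, x + 21, 11], [12, 12, x + 13]]) + (-22)·det([[-3, x + 3, -2], [16, 12, 11], [12, 8, x + 13]]) - (-15)·det([[-3, x + 3, -3], [16, 12, x + 21], [12, 8, 12]]).

Evaluating gives χ_A(x) = x^4 + 20x^3 + 150x^2 + 500x + 625 = (x + 5)^4.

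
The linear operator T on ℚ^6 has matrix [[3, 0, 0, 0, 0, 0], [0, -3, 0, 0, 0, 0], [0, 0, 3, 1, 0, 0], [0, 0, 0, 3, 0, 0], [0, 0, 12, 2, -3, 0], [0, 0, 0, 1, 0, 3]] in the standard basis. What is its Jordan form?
J = [[-3, 0, 0, 0, 0, 0], [0, -3, 0, 0, 0, 0], [0, 0, 3, 1, 0, 0], [0, 0, 0, 3, 0, 0], [0, 0, 0, 0, 3, 0], [0, 0, 0, 0, 0, 3]]

The characteristic polynomial is det(xI - A) = (x - 3)^4(x + 3)^2, so the eigenvalues are -3 (algebraic multiplicity 2), 3 (algebraic multiplicity 4).

For λ = -3: rank(A + 3I) = 4. The eigenspace has dimension 6 - 4 = 2, so there are 2 Jordan blocks; the rank sequence gives block sizes [1, 1].

For λ = 3: rank(A - 3I) = 3, rank((A - 3I)^2) = 2. The eigenspace has dimension 6 - 3 = 3, so there are 3 Jordan blocks; the rank sequence gives block sizes [2, 1, 1].

Assembling the blocks gives the Jordan form J above.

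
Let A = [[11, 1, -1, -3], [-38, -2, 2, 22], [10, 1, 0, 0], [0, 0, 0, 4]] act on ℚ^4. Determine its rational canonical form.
The invariant factors of A (the non-unit diagonal entries of the Smith normal form of xI - A over ℚ[x]) are x - 4, (x - 4)^2(x - 1), each dividing the next. The characteristic polynomial is their product, (x - 4)^3(x - 1).

The rational canonical form is the block-diagonal matrix of companion matrices C(f_i):
R = [[4, 0, 0, 0], [0, 0, 0, 16], [0, 1, 0, -24], [0, 0, 1, 9]].

R = [[4, 0, 0, 0], [0, 0, 0, 16], [0, 1, 0, -24], [0, 0, 1, 9]]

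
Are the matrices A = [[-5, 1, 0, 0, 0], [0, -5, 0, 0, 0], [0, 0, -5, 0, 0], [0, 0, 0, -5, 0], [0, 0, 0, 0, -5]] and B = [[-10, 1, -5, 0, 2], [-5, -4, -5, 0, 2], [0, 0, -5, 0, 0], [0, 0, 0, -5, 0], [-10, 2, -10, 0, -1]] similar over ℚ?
Two matrices over a field are similar if and only if they have the same invariant factors.

Both A and B have characteristic polynomial (x + 5)^5 and minimal polynomial (x + 5)^2. Computing further, both have invariant factors x + 5, x + 5, x + 5, (x + 5)^2. Hence A and B are similar.

Yes.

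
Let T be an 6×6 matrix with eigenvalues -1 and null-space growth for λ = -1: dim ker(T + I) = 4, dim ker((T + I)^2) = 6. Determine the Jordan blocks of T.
Jordan blocks: (-1, 2), (-1, 2), (-1, 1), (-1, 1)

λ = -1: successive nullity increments [4, 2] count blocks of size ≥ k; block sizes are [2, 2, 1, 1].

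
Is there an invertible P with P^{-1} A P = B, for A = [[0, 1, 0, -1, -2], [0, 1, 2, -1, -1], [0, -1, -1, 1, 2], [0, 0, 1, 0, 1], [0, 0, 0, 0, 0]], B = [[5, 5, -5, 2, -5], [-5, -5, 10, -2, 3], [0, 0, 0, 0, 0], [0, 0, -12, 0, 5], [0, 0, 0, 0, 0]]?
Two matrices over a field are similar if and only if they have the same invariant factors.

Both A and B have characteristic polynomial x^5 and minimal polynomial x^3. Computing further, both have invariant factors x^2, x^3. Hence A and B are similar.

Yes.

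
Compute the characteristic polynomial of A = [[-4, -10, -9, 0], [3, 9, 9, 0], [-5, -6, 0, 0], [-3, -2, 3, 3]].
xI - A = [[x + 4, 10, 9, 0], [-3, x - 9, -9, 0], [5, 6, x, 0], [3, 2, -3, x - 3]].

Expanding det(xI - A) along the first row:
det(xI - A) = + (x + 4)·det([[x - 9, -9, 0], [6, x, 0], [2, -3, x - 3]]) - (10)·det([[-3, -9, 0], [5, x, 0], [3, -3, x - 3]]) + (9)·det([[-3, x - 9, 0], [5, 6, 0], [3, 2, x - 3]]) - (0)·det([[-3, x - 9, -9], [5, 6, x], [3, 2, -3]]).

Evaluating gives χ_A(x) = x^4 - 8x^3 + 18x^2 - 27 = (x - 3)^3(x + 1).

χ_A(x) = (x - 3)^3(x + 1)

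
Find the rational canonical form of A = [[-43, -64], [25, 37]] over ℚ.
The invariant factors of A (the non-unit diagonal entries of the Smith normal form of xI - A over ℚ[x]) are (x + 3)^2, each dividing the next. The characteristic polynomial is their product, (x + 3)^2.

The rational canonical form is the block-diagonal matrix of companion matrices C(f_i):
R = [[0, -9], [1, -6]].

R = [[0, -9], [1, -6]]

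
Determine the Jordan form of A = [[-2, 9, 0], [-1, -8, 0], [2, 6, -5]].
The characteristic polynomial is det(xI - A) = (x + 5)^3, so the eigenvalues are -5 (algebraic multiplicity 3).

For λ = -5: rank(A + 5I) = 1, rank((A + 5I)^2) = 0. The eigenspace has dimension 3 - 1 = 2, so there are 2 Jordan blocks; the rank sequence gives block sizes [2, 1].

Assembling the blocks gives the Jordan form J above.

J = [[-5, 1, 0], [0, -5, 0], [0, 0, -5]]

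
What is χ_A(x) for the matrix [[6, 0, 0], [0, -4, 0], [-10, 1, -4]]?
xI - A = [[x - 6, 0, 0], [0, x + 4, 0], [10, -1, x + 4]].

Expanding det(xI - A) along the first row:
det(xI - A) = + (x - 6)·det([[x + 4, 0], [-1, x + 4]]) - (0)·det([[0, 0], [10, x + 4]]) + (0)·det([[0, x + 4], [10, -1]]).

Evaluating gives χ_A(x) = x^3 + 2x^2 - 32x - 96 = (x - 6)(x + 4)^2.

χ_A(x) = (x - 6)(x + 4)^2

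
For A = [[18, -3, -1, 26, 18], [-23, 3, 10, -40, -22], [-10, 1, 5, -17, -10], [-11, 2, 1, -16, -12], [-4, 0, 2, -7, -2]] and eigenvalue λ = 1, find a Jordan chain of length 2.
We seek v_1 ∈ ker((A - I)^2) \ ker(A - I), then set v_{i+1} = (A - I) v_i.

One such chain is v_1 = [[-1, 2, 1, 1, 0]]^T, v_2 = [[2, -3, -1, -1, -1]]^T. Check: (A - I) v_2 = [[0, 0, 0, 0, 0]]^T = 0.

v_1 = [[-1, 2, 1, 1, 0]]^T, v_2 = [[2, -3, -1, -1, -1]]^T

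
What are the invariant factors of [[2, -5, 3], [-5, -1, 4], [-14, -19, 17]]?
(x - 6)^3

The Jordan structure of A has elementary divisors (x - 6)^3. Arranging the block sizes at each eigenvalue in decreasing order and taking row products gives the invariant factors.

Invariant factors (smallest first, each dividing the next): (x - 6)^3.

Check: the last factor (x - 6)^3 is the minimal polynomial, and the product (x - 6)^3 is the characteristic polynomial.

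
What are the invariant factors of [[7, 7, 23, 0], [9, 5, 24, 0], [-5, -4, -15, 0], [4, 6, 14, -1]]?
x + 1, (x + 1)^3

The Jordan structure of A has elementary divisors (x + 1)^3, (x + 1). Arranging the block sizes at each eigenvalue in decreasing order and taking row products gives the invariant factors.

Invariant factors (smallest first, each dividing the next): x + 1, (x + 1)^3.

Check: the last factor (x + 1)^3 is the minimal polynomial, and the product (x + 1)^4 is the characteristic polynomial.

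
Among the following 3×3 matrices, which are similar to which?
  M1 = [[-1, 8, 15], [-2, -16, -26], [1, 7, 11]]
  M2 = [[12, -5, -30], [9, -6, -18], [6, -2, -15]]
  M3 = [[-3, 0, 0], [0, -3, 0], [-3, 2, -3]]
Characteristic polynomials: χ_{M1} = (x + 2)^3, χ_{M2} = (x + 3)^3, χ_{M3} = (x + 3)^3.

{M1}: invariant factors (x + 2)^3.

{M2, M3}: invariant factors x + 3, (x + 3)^2.

Matrices are similar if and only if their invariant-factor lists agree; the partition into similarity classes is {M1}, {M2, M3}.

2 classes: {M1}, {M2, M3}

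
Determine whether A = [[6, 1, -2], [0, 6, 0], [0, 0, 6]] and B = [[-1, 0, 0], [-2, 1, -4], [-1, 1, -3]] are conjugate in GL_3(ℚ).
No.

trace(A) = 18 but trace(B) = -3. The trace is a similarity invariant, so A and B are not similar.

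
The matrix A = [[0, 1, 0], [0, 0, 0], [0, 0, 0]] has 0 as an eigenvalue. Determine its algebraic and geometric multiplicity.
algebraic multiplicity 3, geometric multiplicity 2

The characteristic polynomial is x^3, so the factor x appears with exponent 3: the algebraic multiplicity is 3.

rank(A) = 1, so the eigenspace has dimension 3 - 1 = 2: the geometric multiplicity is 2.

Since 2 < 3, A is not diagonalizable.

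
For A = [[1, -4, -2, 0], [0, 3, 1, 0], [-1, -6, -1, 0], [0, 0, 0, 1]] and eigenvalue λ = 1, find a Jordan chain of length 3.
We seek v_1 ∈ ker((A - I)^3) \ ker((A - I)^2), then set v_{i+1} = (A - I) v_i.

One such chain is v_1 = [[3, -1, 4, 0]]^T, v_2 = [[-4, 2, -5, 0]]^T, v_3 = [[2, -1, 2, 0]]^T. Check: (A - I) v_3 = [[0, 0, 0, 0]]^T = 0.

v_1 = [[3, -1, 4, 0]]^T, v_2 = [[-4, 2, -5, 0]]^T, v_3 = [[2, -1, 2, 0]]^T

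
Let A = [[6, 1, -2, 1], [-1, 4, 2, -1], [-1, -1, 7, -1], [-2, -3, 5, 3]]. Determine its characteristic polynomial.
xI - A = [[x - 6, -1, 2, -1], [1, x - 4, -2, 1], [1, 1, x - 7, 1], [2, 3, -5, x - 3]].

Expanding det(xI - A) along the first row:
det(xI - A) = + (x - 6)·det([[x - 4, -2, 1], [1, x - 7, 1], [3, -5, x - 3]]) - (-1)·det([[1, -2, 1], [1, x - 7, 1], [2, -5, x - 3]]) + (2)·det([[1, x - 4, 1], [1, 1, 1], [2, 3, x - 3]]) - (-1)·det([[1, x - 4, -2], [1, 1, x - 7], [2, 3, -5]]).

Evaluating gives χ_A(x) = x^4 - 20x^3 + 150x^2 - 500x + 625 = (x - 5)^4.

χ_A(x) = (x - 5)^4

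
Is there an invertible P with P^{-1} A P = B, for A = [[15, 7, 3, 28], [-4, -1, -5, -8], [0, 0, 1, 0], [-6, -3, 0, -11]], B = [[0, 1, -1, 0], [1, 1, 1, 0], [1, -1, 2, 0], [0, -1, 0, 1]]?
Two matrices over a field are similar if and only if they have the same invariant factors.

Both A and B have characteristic polynomial (x - 1)^4 and minimal polynomial (x - 1)^3. Computing further, both have invariant factors x - 1, (x - 1)^3. Hence A and B are similar.

Yes.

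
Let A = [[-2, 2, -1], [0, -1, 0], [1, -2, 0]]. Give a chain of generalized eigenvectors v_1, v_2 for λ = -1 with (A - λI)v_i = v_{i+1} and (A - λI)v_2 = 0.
We seek v_1 ∈ ker((A + I)^2) \ ker(A + I), then set v_{i+1} = (A + I) v_i.

One such chain is v_1 = [[0, 1, 1]]^T, v_2 = [[1, 0, -1]]^T. Check: (A + I) v_2 = [[0, 0, 0]]^T = 0.

v_1 = [[0, 1, 1]]^T, v_2 = [[1, 0, -1]]^T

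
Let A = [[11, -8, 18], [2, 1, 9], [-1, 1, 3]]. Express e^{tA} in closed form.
e^{tA} = [[2*t*e^{6*t} + 2*e^{6*t} - e^{3*t}, 2*(-t*e^{3*t} - e^{3*t} + 1)*e^{3*t}, (6*t*e^{3*t} + 4*e^{3*t} - 4)*e^{3*t}], [-t*e^{6*t} + e^{6*t} - e^{3*t}, (t*e^{3*t} - e^{3*t} + 2)*e^{3*t}, (-3*t*e^{3*t} + 4*e^{3*t} - 4)*e^{3*t}], [-t*e^{6*t}, t*e^{6*t}, (1 - 3*t)*e^{6*t}]]

A has Jordan form J = [[3, 0, 0], [0, 6, 1], [0, 0, 6]] with A = PJP^{-1}, so e^{tA} = P e^{tJ} P^{-1}.

For a Jordan block J_k(λ), e^{tJ_k(λ)} = e^{λt} · (I + tN + t^2 N^2/2! + ... + t^{k-1} N^{k-1}/(k-1)!) where N is the nilpotent superdiagonal part.

Assembling the blocks and conjugating back gives the entries of e^{tA} as shown above.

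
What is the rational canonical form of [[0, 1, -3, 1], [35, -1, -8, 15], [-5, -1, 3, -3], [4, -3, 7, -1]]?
R = [[0, 0, 0, -2], [1, 0, 0, 1], [0, 1, 0, 1], [0, 0, 1, 1]]

The invariant factors of A (the non-unit diagonal entries of the Smith normal form of xI - A over ℚ[x]) are (x - 1)(x^3 - x - 2), each dividing the next. The characteristic polynomial is their product, (x - 1)(x^3 - x - 2).

The rational canonical form is the block-diagonal matrix of companion matrices C(f_i):
R = [[0, 0, 0, -2], [1, 0, 0, 1], [0, 1, 0, 1], [0, 0, 1, 1]].

Note the characteristic polynomial does not split into linear factors over ℚ, so A has no Jordan form over ℚ; the rational canonical form exists over any field.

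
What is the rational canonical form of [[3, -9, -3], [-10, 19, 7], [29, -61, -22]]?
The invariant factors of A (the non-unit diagonal entries of the Smith normal form of xI - A over ℚ[x]) are x^3 - 3x - 3, each dividing the next. The characteristic polynomial is their product, x^3 - 3x - 3.

The rational canonical form is the block-diagonal matrix of companion matrices C(f_i):
R = [[0, 0, 3], [1, 0, 3], [0, 1, 0]].

Note the characteristic polynomial does not split into linear factors over ℚ, so A has no Jordan form over ℚ; the rational canonical form exists over any field.

R = [[0, 0, 3], [1, 0, 3], [0, 1, 0]]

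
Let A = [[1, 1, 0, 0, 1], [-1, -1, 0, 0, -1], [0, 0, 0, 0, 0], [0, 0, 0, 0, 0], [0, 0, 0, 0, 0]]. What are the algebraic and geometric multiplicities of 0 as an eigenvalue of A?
algebraic multiplicity 5, geometric multiplicity 4

The characteristic polynomial is x^5, so the factor x appears with exponent 5: the algebraic multiplicity is 5.

rank(A) = 1, so the eigenspace has dimension 5 - 1 = 4: the geometric multiplicity is 4.

Since 4 < 5, A is not diagonalizable.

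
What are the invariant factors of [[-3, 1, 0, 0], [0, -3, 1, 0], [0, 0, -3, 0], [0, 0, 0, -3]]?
x + 3, (x + 3)^3

The Jordan structure of A has elementary divisors (x + 3)^3, (x + 3). Arranging the block sizes at each eigenvalue in decreasing order and taking row products gives the invariant factors.

Invariant factors (smallest first, each dividing the next): x + 3, (x + 3)^3.

Check: the last factor (x + 3)^3 is the minimal polynomial, and the product (x + 3)^4 is the characteristic polynomial.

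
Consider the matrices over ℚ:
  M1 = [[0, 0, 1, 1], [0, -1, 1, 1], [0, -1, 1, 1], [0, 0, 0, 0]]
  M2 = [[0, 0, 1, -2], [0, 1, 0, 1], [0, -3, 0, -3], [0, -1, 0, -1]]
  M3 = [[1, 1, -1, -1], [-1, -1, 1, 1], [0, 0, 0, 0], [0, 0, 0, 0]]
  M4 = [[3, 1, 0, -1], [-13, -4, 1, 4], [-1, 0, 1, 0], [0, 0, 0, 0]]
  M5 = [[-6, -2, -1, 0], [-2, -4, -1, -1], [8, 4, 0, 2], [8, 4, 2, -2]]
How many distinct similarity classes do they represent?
3 classes: {M1, M2, M4}, {M3}, {M5}

Characteristic polynomials: χ_{M1} = x^4, χ_{M2} = x^4, χ_{M3} = x^4, χ_{M4} = x^4, χ_{M5} = (x + 2)^2(x + 4)^2.

{M1, M2, M4}: invariant factors x, x^3.

{M3}: invariant factors x, x, x^2.

{M5}: invariant factors (x + 2)^2(x + 4)^2.

Matrices are similar if and only if their invariant-factor lists agree; the partition into similarity classes is {M1, M2, M4}, {M3}, {M5}.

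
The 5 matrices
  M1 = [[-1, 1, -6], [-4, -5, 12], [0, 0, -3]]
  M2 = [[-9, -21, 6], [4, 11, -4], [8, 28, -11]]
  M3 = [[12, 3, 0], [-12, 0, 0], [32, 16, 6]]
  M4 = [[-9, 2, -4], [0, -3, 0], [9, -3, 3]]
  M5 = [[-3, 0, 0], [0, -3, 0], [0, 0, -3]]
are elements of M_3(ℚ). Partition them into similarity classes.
Characteristic polynomials: χ_{M1} = (x + 3)^3, χ_{M2} = (x + 3)^3, χ_{M3} = (x - 6)^3, χ_{M4} = (x + 3)^3, χ_{M5} = (x + 3)^3.

{M1, M2, M4}: invariant factors x + 3, (x + 3)^2.

{M3}: invariant factors x - 6, (x - 6)^2.

{M5}: invariant factors x + 3, x + 3, x + 3.

Matrices are similar if and only if their invariant-factor lists agree; the partition into similarity classes is {M1, M2, M4}, {M3}, {M5}.

3 classes: {M1, M2, M4}, {M3}, {M5}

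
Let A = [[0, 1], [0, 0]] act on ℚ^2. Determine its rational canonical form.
The invariant factors of A (the non-unit diagonal entries of the Smith normal form of xI - A over ℚ[x]) are x^2, each dividing the next. The characteristic polynomial is their product, x^2.

The rational canonical form is the block-diagonal matrix of companion matrices C(f_i):
R = [[0, 0], [1, 0]].

R = [[0, 0], [1, 0]]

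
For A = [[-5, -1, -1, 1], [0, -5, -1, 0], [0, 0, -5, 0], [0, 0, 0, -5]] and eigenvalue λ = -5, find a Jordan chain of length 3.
v_1 = [[3, 1, -1, 1]]^T, v_2 = [[1, 1, 0, 0]]^T, v_3 = [[-1, 0, 0, 0]]^T

We seek v_1 ∈ ker((A + 5I)^3) \ ker((A + 5I)^2), then set v_{i+1} = (A + 5I) v_i.

One such chain is v_1 = [[3, 1, -1, 1]]^T, v_2 = [[1, 1, 0, 0]]^T, v_3 = [[-1, 0, 0, 0]]^T. Check: (A + 5I) v_3 = [[0, 0, 0, 0]]^T = 0.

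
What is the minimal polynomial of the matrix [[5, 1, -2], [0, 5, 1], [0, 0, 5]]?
m_A(x) = (x - 5)^3

The characteristic polynomial factors as (x - 5)^3. The minimal polynomial is ∏(x - λ)^{k_λ} where k_λ is the size of the largest Jordan block at λ.

For λ = 5: rank(A - 5I) = 2, and the largest Jordan block has size 3 (the smallest k with rank((A - 5I)^k) = rank((A - 5I)^(k+1))).

So m_A(x) = (x - 5)^3.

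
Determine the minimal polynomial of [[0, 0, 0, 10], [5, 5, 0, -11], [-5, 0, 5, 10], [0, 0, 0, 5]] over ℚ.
The characteristic polynomial factors as x(x - 5)^3. The minimal polynomial is ∏(x - λ)^{k_λ} where k_λ is the size of the largest Jordan block at λ.

For λ = 0: rank(A) = 3, and the largest Jordan block has size 1 (the smallest k with rank(A^k) = rank(A^(k+1))).
For λ = 5: rank(A - 5I) = 2, and the largest Jordan block has size 2 (the smallest k with rank((A - 5I)^k) = rank((A - 5I)^(k+1))).

So m_A(x) = x(x - 5)^2.

m_A(x) = x(x - 5)^2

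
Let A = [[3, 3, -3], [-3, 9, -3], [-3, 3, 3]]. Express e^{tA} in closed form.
e^{tA} = [[e^{3*t}, e^{6*t} - e^{3*t}, -e^{6*t} + e^{3*t}], [-e^{6*t} + e^{3*t}, 2*e^{6*t} - e^{3*t}, -e^{6*t} + e^{3*t}], [-e^{6*t} + e^{3*t}, e^{6*t} - e^{3*t}, e^{3*t}]]

A has Jordan form J = [[3, 0, 0], [0, 6, 0], [0, 0, 6]] with A = PJP^{-1}, so e^{tA} = P e^{tJ} P^{-1}.

For a Jordan block J_k(λ), e^{tJ_k(λ)} = e^{λt} · (I + tN + t^2 N^2/2! + ... + t^{k-1} N^{k-1}/(k-1)!) where N is the nilpotent superdiagonal part.

Assembling the blocks and conjugating back gives the entries of e^{tA} as shown above.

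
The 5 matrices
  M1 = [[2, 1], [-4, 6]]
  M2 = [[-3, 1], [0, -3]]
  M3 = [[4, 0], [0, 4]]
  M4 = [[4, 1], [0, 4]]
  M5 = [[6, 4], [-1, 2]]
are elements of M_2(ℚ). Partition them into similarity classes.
3 classes: {M1, M4, M5}, {M2}, {M3}

Characteristic polynomials: χ_{M1} = (x - 4)^2, χ_{M2} = (x + 3)^2, χ_{M3} = (x - 4)^2, χ_{M4} = (x - 4)^2, χ_{M5} = (x - 4)^2.

{M1, M4, M5}: invariant factors (x - 4)^2.

{M2}: invariant factors (x + 3)^2.

{M3}: invariant factors x - 4, x - 4.

Matrices are similar if and only if their invariant-factor lists agree; the partition into similarity classes is {M1, M4, M5}, {M2}, {M3}.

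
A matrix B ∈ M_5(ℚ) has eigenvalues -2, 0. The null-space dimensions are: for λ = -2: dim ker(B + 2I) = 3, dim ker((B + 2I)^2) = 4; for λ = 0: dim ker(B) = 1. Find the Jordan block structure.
λ = -2: successive nullity increments [3, 1] count blocks of size ≥ k; block sizes are [2, 1, 1].
λ = 0: successive nullity increments [1] count blocks of size ≥ k; block sizes are [1].

Jordan blocks: (-2, 2), (-2, 1), (-2, 1), (0, 1)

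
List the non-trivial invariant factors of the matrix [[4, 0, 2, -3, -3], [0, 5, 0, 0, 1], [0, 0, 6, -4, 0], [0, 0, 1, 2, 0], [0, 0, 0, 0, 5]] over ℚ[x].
(x - 5)^2(x - 4)^3

The Jordan structure of A has elementary divisors (x - 4)^3, (x - 5)^2. Arranging the block sizes at each eigenvalue in decreasing order and taking row products gives the invariant factors.

Invariant factors (smallest first, each dividing the next): (x - 5)^2(x - 4)^3.

Check: the last factor (x - 5)^2(x - 4)^3 is the minimal polynomial, and the product (x - 5)^2(x - 4)^3 is the characteristic polynomial.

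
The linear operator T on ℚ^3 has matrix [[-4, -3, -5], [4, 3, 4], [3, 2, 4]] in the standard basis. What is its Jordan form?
The characteristic polynomial is det(xI - A) = (x - 1)^3, so the eigenvalues are 1 (algebraic multiplicity 3).

For λ = 1: rank(A - I) = 2, rank((A - I)^2) = 1, rank((A - I)^3) = 0. The eigenspace has dimension 3 - 2 = 1, so there is 1 Jordan block; the rank sequence gives block sizes [3].

Assembling the blocks gives the Jordan form J above.

J = [[1, 1, 0], [0, 1, 1], [0, 0, 1]]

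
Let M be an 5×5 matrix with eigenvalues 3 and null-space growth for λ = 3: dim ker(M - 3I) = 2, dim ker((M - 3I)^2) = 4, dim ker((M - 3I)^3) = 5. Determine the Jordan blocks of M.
λ = 3: successive nullity increments [2, 2, 1] count blocks of size ≥ k; block sizes are [3, 2].

Jordan blocks: (3, 3), (3, 2)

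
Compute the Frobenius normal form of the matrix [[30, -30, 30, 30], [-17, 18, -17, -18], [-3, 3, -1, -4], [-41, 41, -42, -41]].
The invariant factors of A (the non-unit diagonal entries of the Smith normal form of xI - A over ℚ[x]) are (x - 6)(x^3 - 4x + 5), each dividing the next. The characteristic polynomial is their product, (x - 6)(x^3 - 4x + 5).

The rational canonical form is the block-diagonal matrix of companion matrices C(f_i):
R = [[0, 0, 0, 30], [1, 0, 0, -29], [0, 1, 0, 4], [0, 0, 1, 6]].

Note the characteristic polynomial does not split into linear factors over ℚ, so A has no Jordan form over ℚ; the rational canonical form exists over any field.

R = [[0, 0, 0, 30], [1, 0, 0, -29], [0, 1, 0, 4], [0, 0, 1, 6]]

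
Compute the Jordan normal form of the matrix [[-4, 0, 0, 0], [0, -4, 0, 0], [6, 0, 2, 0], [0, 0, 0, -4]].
J = [[-4, 0, 0, 0], [0, -4, 0, 0], [0, 0, -4, 0], [0, 0, 0, 2]]

The characteristic polynomial is det(xI - A) = (x - 2)(x + 4)^3, so the eigenvalues are -4 (algebraic multiplicity 3), 2 (algebraic multiplicity 1).

For λ = -4: rank(A + 4I) = 1. The eigenspace has dimension 4 - 1 = 3, so there are 3 Jordan blocks; the rank sequence gives block sizes [1, 1, 1].

For λ = 2: algebraic multiplicity 1 gives one 1×1 block.

Assembling the blocks gives the Jordan form J above.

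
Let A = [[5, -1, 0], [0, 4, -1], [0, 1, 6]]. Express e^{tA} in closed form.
e^{tA} = [[e^{5*t}, t*(t - 2)*e^{5*t}/2, t^2*e^{5*t}/2], [0, (1 - t)*e^{5*t}, -t*e^{5*t}], [0, t*e^{5*t}, (t + 1)*e^{5*t}]]

A has Jordan form J = [[5, 1, 0], [0, 5, 1], [0, 0, 5]] with A = PJP^{-1}, so e^{tA} = P e^{tJ} P^{-1}.

For a Jordan block J_k(λ), e^{tJ_k(λ)} = e^{λt} · (I + tN + t^2 N^2/2! + ... + t^{k-1} N^{k-1}/(k-1)!) where N is the nilpotent superdiagonal part.

Assembling the blocks and conjugating back gives the entries of e^{tA} as shown above.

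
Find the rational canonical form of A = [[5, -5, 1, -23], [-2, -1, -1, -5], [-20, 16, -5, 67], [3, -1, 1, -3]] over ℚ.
The invariant factors of A (the non-unit diagonal entries of the Smith normal form of xI - A over ℚ[x]) are (x + 4)(x^3 + x + 1), each dividing the next. The characteristic polynomial is their product, (x + 4)(x^3 + x + 1).

The rational canonical form is the block-diagonal matrix of companion matrices C(f_i):
R = [[0, 0, 0, -4], [1, 0, 0, -5], [0, 1, 0, -1], [0, 0, 1, -4]].

Note the characteristic polynomial does not split into linear factors over ℚ, so A has no Jordan form over ℚ; the rational canonical form exists over any field.

R = [[0, 0, 0, -4], [1, 0, 0, -5], [0, 1, 0, -1], [0, 0, 1, -4]]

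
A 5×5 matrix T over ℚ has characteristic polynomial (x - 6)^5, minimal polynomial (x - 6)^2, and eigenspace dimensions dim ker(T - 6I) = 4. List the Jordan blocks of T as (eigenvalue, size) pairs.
Jordan blocks: (6, 2), (6, 1), (6, 1), (6, 1)

λ = 6: algebraic multiplicity 5 (exponent in χ_T), largest block size 2 (exponent in m_T), 4 blocks (geometric multiplicity). These force block sizes [2, 1, 1, 1].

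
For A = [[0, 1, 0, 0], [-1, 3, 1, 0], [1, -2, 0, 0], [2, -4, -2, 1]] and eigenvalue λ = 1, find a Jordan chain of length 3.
We seek v_1 ∈ ker((A - I)^3) \ ker((A - I)^2), then set v_{i+1} = (A - I) v_i.

One such chain is v_1 = [[0, 0, 1, 2]]^T, v_2 = [[0, 1, -1, -2]]^T, v_3 = [[1, 1, -1, -2]]^T. Check: (A - I) v_3 = [[0, 0, 0, 0]]^T = 0.

v_1 = [[0, 0, 1, 2]]^T, v_2 = [[0, 1, -1, -2]]^T, v_3 = [[1, 1, -1, -2]]^T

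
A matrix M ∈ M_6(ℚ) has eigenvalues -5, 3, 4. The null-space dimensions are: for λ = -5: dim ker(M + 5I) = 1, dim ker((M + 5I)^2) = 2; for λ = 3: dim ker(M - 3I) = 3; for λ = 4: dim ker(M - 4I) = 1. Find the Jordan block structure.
Jordan blocks: (-5, 2), (3, 1), (3, 1), (3, 1), (4, 1)

λ = -5: successive nullity increments [1, 1] count blocks of size ≥ k; block sizes are [2].
λ = 3: successive nullity increments [3] count blocks of size ≥ k; block sizes are [1, 1, 1].
λ = 4: successive nullity increments [1] count blocks of size ≥ k; block sizes are [1].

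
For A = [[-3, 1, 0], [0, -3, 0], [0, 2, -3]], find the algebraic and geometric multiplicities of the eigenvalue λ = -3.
algebraic multiplicity 3, geometric multiplicity 2

The characteristic polynomial is (x + 3)^3, so the factor x + 3 appears with exponent 3: the algebraic multiplicity is 3.

rank(A + 3I) = 1, so the eigenspace has dimension 3 - 1 = 2: the geometric multiplicity is 2.

Since 2 < 3, A is not diagonalizable.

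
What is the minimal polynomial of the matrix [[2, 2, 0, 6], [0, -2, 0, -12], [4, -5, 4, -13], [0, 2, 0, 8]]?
m_A(x) = (x - 4)^2(x - 2)

The characteristic polynomial factors as (x - 4)^2(x - 2)^2. The minimal polynomial is ∏(x - λ)^{k_λ} where k_λ is the size of the largest Jordan block at λ.

For λ = 2: rank(A - 2I) = 2, and the largest Jordan block has size 1 (the smallest k with rank((A - 2I)^k) = rank((A - 2I)^(k+1))).
For λ = 4: rank(A - 4I) = 3, and the largest Jordan block has size 2 (the smallest k with rank((A - 4I)^k) = rank((A - 4I)^(k+1))).

So m_A(x) = (x - 4)^2(x - 2).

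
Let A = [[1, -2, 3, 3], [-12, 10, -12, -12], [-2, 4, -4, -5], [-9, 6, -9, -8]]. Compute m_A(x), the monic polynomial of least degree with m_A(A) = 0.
m_A(x) = (x - 2)(x - 1)(x + 2)^2

The characteristic polynomial factors as (x - 2)(x - 1)(x + 2)^2. The minimal polynomial is ∏(x - λ)^{k_λ} where k_λ is the size of the largest Jordan block at λ.

For λ = -2: rank(A + 2I) = 3, and the largest Jordan block has size 2 (the smallest k with rank((A + 2I)^k) = rank((A + 2I)^(k+1))).
For λ = 1: rank(A - I) = 3, and the largest Jordan block has size 1 (the smallest k with rank((A - I)^k) = rank((A - I)^(k+1))).
For λ = 2: rank(A - 2I) = 3, and the largest Jordan block has size 1 (the smallest k with rank((A - 2I)^k) = rank((A - 2I)^(k+1))).

So m_A(x) = (x - 2)(x - 1)(x + 2)^2.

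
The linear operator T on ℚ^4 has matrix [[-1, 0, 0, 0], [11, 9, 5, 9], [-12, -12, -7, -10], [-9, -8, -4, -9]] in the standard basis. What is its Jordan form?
The characteristic polynomial is det(xI - A) = (x + 1)^3(x + 5), so the eigenvalues are -5 (algebraic multiplicity 1), -1 (algebraic multiplicity 3).

For λ = -5: algebraic multiplicity 1 gives one 1×1 block.

For λ = -1: rank(A + I) = 3, rank((A + I)^2) = 2, rank((A + I)^3) = 1. The eigenspace has dimension 4 - 3 = 1, so there is 1 Jordan block; the rank sequence gives block sizes [3].

Assembling the blocks gives the Jordan form J above.

J = [[-5, 0, 0, 0], [0, -1, 1, 0], [0, 0, -1, 1], [0, 0, 0, -1]]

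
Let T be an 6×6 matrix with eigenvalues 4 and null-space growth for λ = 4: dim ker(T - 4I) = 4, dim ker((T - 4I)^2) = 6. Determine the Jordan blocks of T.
Jordan blocks: (4, 2), (4, 2), (4, 1), (4, 1)

λ = 4: successive nullity increments [4, 2] count blocks of size ≥ k; block sizes are [2, 2, 1, 1].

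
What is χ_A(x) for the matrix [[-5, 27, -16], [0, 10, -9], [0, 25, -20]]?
xI - A = [[x + 5, -27, 16], [0, x - 10, 9], [0, -25, x + 20]].

Expanding det(xI - A) along the first row:
det(xI - A) = + (x + 5)·det([[x - 10, 9], [-25, x + 20]]) - (-27)·det([[0, 9], [0, x + 20]]) + (16)·det([[0, x - 10], [0, -25]]).

Evaluating gives χ_A(x) = x^3 + 15x^2 + 75x + 125 = (x + 5)^3.

χ_A(x) = (x + 5)^3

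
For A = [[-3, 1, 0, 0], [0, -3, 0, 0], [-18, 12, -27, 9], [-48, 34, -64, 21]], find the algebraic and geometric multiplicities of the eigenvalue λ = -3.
The characteristic polynomial is (x + 3)^4, so the factor x + 3 appears with exponent 4: the algebraic multiplicity is 4.

rank(A + 3I) = 2, so the eigenspace has dimension 4 - 2 = 2: the geometric multiplicity is 2.

Since 2 < 4, A is not diagonalizable.

algebraic multiplicity 4, geometric multiplicity 2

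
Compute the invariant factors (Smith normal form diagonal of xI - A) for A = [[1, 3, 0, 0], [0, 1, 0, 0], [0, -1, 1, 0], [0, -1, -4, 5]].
x - 1, (x - 5)(x - 1)^2

The Jordan structure of A has elementary divisors (x - 1)^2, (x - 1), (x - 5). Arranging the block sizes at each eigenvalue in decreasing order and taking row products gives the invariant factors.

Invariant factors (smallest first, each dividing the next): x - 1, (x - 5)(x - 1)^2.

Check: the last factor (x - 5)(x - 1)^2 is the minimal polynomial, and the product (x - 5)(x - 1)^3 is the characteristic polynomial.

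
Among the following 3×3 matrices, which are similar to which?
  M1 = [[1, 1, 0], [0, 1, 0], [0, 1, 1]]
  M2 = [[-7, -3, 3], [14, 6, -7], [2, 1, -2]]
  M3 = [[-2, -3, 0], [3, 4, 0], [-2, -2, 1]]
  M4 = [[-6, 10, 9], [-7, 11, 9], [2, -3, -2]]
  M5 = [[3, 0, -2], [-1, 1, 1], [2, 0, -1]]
3 classes: {M1, M3, M5}, {M2}, {M4}

Characteristic polynomials: χ_{M1} = (x - 1)^3, χ_{M2} = (x + 1)^3, χ_{M3} = (x - 1)^3, χ_{M4} = (x - 1)^3, χ_{M5} = (x - 1)^3.

{M1, M3, M5}: invariant factors x - 1, (x - 1)^2.

{M2}: invariant factors x + 1, (x + 1)^2.

{M4}: invariant factors (x - 1)^3.

Matrices are similar if and only if their invariant-factor lists agree; the partition into similarity classes is {M1, M3, M5}, {M2}, {M4}.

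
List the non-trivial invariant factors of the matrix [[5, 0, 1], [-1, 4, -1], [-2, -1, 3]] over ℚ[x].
(x - 4)^3

The Jordan structure of A has elementary divisors (x - 4)^3. Arranging the block sizes at each eigenvalue in decreasing order and taking row products gives the invariant factors.

Invariant factors (smallest first, each dividing the next): (x - 4)^3.

Check: the last factor (x - 4)^3 is the minimal polynomial, and the product (x - 4)^3 is the characteristic polynomial.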